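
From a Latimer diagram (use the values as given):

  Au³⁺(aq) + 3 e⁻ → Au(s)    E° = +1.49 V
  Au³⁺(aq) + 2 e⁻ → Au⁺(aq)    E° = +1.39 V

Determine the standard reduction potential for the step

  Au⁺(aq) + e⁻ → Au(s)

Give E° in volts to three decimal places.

+1.690 V

Sequential free energies add, so n₃E°₃ = n₁E°₁ + n₂E°₂.
With n₃ = 3, and the known step contributing 2×(+1.39) V, the unknown satisfies 1·E° = 3×(+1.49) − 2×(+1.39) = +1.690.
E° = +1.690 / 1 = +1.690 V.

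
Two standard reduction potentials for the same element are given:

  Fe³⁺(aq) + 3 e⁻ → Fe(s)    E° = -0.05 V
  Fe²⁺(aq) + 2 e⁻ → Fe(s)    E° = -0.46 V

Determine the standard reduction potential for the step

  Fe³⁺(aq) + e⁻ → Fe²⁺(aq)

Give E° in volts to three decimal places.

Sequential free energies add, so n₃E°₃ = n₁E°₁ + n₂E°₂.
With n₃ = 3, and the known step contributing 2×(-0.46) V, the unknown satisfies 1·E° = 3×(-0.05) − 2×(-0.46) = +0.770.
E° = +0.770 / 1 = +0.770 V.

+0.770 V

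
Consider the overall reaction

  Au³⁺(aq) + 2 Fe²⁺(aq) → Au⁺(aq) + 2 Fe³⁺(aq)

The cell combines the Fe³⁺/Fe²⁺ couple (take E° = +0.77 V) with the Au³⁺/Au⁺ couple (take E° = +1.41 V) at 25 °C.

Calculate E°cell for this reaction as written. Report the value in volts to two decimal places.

+0.64 V

The Au³⁺/Au⁺ couple has the higher reduction potential, so it is the cathode; Fe³⁺/Fe²⁺ is oxidised at the anode.
E°cell = E°(cathode) − E°(anode) = (+1.41) − (+0.77) = +0.64 V.
Since E°cell > 0, the reaction is spontaneous under standard conditions.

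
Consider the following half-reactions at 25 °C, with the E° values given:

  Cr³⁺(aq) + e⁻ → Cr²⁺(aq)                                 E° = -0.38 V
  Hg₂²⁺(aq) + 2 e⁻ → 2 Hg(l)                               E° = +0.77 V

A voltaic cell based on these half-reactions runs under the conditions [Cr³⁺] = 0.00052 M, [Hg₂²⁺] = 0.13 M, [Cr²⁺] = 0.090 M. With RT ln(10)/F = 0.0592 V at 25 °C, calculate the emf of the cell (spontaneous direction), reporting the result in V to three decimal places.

+1.256 V

Hg₂²⁺/Hg is the cathode (higher E°), Cr³⁺/Cr²⁺ the anode: E°cell = +0.77 − (-0.38) = +1.15 V, n = 2.
Overall: Hg₂²⁺(aq) + 2 Cr²⁺(aq) → 2 Hg(l) + 2 Cr³⁺(aq)
Q = [Cr³⁺]^2 / ([Hg₂²⁺]·[Cr²⁺]^2); log Q = -3.590.
E = E° − (0.0592/n) log Q = +1.15 − (0.0592/2)(-3.590) = +1.256 V.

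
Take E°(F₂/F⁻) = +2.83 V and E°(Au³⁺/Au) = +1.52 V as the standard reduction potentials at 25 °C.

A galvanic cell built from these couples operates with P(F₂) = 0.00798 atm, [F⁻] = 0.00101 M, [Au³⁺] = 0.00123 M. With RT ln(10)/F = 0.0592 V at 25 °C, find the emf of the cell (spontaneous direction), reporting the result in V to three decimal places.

F₂/F⁻ is the cathode (higher E°), Au³⁺/Au the anode: E°cell = +2.83 − (+1.52) = +1.31 V, n = 6.
Overall: 3 F₂(g) + 2 Au(s) → 6 F⁻(aq) + 2 Au³⁺(aq)
Q = [F⁻]^6·[Au³⁺]^2 / (P(F₂)^3); log Q = -17.500.
E = E° − (0.0592/n) log Q = +1.31 − (0.0592/6)(-17.500) = +1.483 V.

+1.483 V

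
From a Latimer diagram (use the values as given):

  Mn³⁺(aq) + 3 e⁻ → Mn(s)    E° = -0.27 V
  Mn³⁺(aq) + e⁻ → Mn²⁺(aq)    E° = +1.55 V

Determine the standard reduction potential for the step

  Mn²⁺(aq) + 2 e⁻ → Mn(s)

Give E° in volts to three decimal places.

-1.180 V

Sequential free energies add, so n₃E°₃ = n₁E°₁ + n₂E°₂.
With n₃ = 3, and the known step contributing 1×(+1.55) V, the unknown satisfies 2·E° = 3×(-0.27) − 1×(+1.55) = -2.360.
E° = -2.360 / 2 = -1.180 V.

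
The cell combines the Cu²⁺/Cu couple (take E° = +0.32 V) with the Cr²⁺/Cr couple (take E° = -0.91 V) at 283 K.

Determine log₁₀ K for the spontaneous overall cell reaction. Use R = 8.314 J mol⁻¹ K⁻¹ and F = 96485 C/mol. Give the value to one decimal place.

43.8

Cathode: Cu²⁺/Cu; anode: Cr²⁺/Cr. E°cell = (+0.32) − (-0.91) = +1.23 V, with n = 2.
ΔG° = −nFE° = −RT ln K, so ln K = nFE°/(RT) = (2)(96485)(+1.23) / ((8.314)(283)) = 100.878.
log₁₀ K = 100.878 / ln 10 = 43.8.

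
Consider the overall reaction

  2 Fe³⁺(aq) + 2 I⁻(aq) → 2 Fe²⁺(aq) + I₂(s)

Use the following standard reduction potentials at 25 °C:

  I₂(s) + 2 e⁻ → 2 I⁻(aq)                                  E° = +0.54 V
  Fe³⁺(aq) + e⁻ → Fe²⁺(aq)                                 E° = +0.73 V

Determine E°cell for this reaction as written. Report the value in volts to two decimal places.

+0.19 V

The Fe³⁺/Fe²⁺ couple has the higher reduction potential, so it is the cathode; I₂/I⁻ is oxidised at the anode.
E°cell = E°(cathode) − E°(anode) = (+0.73) − (+0.54) = +0.19 V.
Since E°cell > 0, the reaction is spontaneous under standard conditions.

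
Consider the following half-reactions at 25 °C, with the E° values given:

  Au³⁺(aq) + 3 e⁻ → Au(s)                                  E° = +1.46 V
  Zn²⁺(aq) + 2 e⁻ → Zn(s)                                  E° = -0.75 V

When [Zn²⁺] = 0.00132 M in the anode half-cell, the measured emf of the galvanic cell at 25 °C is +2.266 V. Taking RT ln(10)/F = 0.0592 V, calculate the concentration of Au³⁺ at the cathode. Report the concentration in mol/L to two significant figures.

Au³⁺/Au is the cathode, Zn²⁺/Zn the anode: E°cell = +2.21 V, n = 6.
Overall reaction: 2 Au³⁺(aq) + 3 Zn(s) → 2 Au(s) + 3 Zn²⁺(aq); Q = [Zn²⁺]^3/[Au³⁺]^2.
From E = E° − (0.0592/n) log Q: log Q = (E° − E)·n/0.0592 = (+2.21 − (+2.266))·6/0.0592 = -5.6757.
So 2·log[Au³⁺] = 3·log(0.00132) − log Q = -8.6383 − (-5.6757) = -2.9626; log[Au³⁺] = -2.9626 / 2 = -1.4813; [Au³⁺] = 10^(-1.4813) ≈ 0.033 M.

0.033 M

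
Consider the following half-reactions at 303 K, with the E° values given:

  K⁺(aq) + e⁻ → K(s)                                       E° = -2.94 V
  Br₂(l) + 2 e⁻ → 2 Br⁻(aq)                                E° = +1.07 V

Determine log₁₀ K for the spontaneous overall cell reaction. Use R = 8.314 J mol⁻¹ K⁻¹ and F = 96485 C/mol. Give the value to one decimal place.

133.4

Cathode: Br₂/Br⁻; anode: K⁺/K. E°cell = (+1.07) − (-2.94) = +4.01 V, with n = 2.
ΔG° = −nFE° = −RT ln K, so ln K = nFE°/(RT) = (2)(96485)(+4.01) / ((8.314)(303)) = 307.172.
log₁₀ K = 307.172 / ln 10 = 133.4.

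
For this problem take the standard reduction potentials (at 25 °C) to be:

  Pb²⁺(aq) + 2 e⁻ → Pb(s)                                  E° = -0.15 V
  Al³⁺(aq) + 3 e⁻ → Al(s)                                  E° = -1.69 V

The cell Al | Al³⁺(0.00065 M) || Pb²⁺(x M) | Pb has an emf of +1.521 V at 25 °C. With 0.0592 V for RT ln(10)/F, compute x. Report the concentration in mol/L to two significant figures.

Pb²⁺/Pb is the cathode, Al³⁺/Al the anode: E°cell = +1.54 V, n = 6.
Overall reaction: 3 Pb²⁺(aq) + 2 Al(s) → 3 Pb(s) + 2 Al³⁺(aq); Q = [Al³⁺]^2/[Pb²⁺]^3.
From E = E° − (0.0592/n) log Q: log Q = (E° − E)·n/0.0592 = (+1.54 − (+1.521))·6/0.0592 = 1.9257.
So 3·log[Pb²⁺] = 2·log(0.00065) − log Q = -6.3742 − (1.9257) = -8.2999; log[Pb²⁺] = -8.2999 / 3 = -2.7666; [Pb²⁺] = 10^(-2.7666) ≈ 0.0017 M.

0.0017 M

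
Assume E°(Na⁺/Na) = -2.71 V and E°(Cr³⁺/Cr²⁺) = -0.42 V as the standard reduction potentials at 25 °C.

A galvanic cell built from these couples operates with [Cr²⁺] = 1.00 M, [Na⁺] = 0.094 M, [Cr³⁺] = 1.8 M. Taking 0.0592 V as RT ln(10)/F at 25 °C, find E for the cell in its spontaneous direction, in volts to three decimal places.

Cr³⁺/Cr²⁺ is the cathode (higher E°), Na⁺/Na the anode: E°cell = -0.42 − (-2.71) = +2.29 V, n = 1.
Overall: Cr³⁺(aq) + Na(s) → Cr²⁺(aq) + Na⁺(aq)
Q = [Cr²⁺]·[Na⁺] / ([Cr³⁺]); log Q = -1.282.
E = E° − (0.0592/n) log Q = +2.29 − (0.0592/1)(-1.282) = +2.366 V.

+2.366 V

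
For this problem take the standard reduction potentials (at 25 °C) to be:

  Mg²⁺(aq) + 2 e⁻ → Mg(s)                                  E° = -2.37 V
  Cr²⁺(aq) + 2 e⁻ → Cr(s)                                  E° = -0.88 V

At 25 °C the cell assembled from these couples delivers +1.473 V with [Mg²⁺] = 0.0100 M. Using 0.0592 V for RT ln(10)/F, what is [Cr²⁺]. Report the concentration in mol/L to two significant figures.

0.0027 M

Cr²⁺/Cr is the cathode, Mg²⁺/Mg the anode: E°cell = +1.49 V, n = 2.
Overall reaction: Cr²⁺(aq) + Mg(s) → Cr(s) + Mg²⁺(aq); Q = [Mg²⁺]^1/[Cr²⁺]^1.
From E = E° − (0.0592/n) log Q: log Q = (E° − E)·n/0.0592 = (+1.49 − (+1.473))·2/0.0592 = 0.5743.
So 1·log[Cr²⁺] = 1·log(0.01) − log Q = -2.0000 − (0.5743) = -2.5743; [Cr²⁺] = 10^(-2.5743) ≈ 0.0027 M.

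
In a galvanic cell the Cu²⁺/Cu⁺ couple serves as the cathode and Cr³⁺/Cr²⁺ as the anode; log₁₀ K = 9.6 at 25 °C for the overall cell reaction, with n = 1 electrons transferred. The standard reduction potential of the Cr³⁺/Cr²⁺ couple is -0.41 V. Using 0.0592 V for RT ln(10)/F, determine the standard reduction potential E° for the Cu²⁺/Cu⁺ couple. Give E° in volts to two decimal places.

E°cell = (0.0592/n)·log K = (0.0592/1)(9.6) = +0.568 V.
Since Cu²⁺/Cu⁺ is the cathode and Cr³⁺/Cr²⁺ the anode, E°cell = E°(Cu²⁺/Cu⁺) − E°(Cr³⁺/Cr²⁺).
So E°(Cu²⁺/Cu⁺) = E°cell + E°(Cr³⁺/Cr²⁺) = +0.568 + (-0.41) = +0.16 V.

+0.16 V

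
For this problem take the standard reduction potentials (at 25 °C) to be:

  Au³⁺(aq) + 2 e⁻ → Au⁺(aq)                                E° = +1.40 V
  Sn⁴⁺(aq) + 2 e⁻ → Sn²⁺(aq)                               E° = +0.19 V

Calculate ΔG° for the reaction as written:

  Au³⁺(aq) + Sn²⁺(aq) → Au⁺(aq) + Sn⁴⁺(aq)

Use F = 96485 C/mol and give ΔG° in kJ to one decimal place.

As written, Au³⁺/Au⁺ is reduced (cathode) and Sn⁴⁺/Sn²⁺ is oxidised (anode), so E°cell = (+1.40) − (+0.19) = +1.21 V.
Balancing electrons gives n = 2.
ΔG° = −nFE° = −(2)(96485)(+1.21) = -233,494 J = -233.5 kJ.

-233.5 kJ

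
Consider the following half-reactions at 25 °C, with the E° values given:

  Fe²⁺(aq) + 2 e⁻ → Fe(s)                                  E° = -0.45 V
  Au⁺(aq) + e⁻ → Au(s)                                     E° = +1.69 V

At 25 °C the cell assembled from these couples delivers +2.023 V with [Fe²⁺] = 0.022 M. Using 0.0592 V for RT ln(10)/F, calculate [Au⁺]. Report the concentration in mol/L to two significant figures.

0.0016 M

Au⁺/Au is the cathode, Fe²⁺/Fe the anode: E°cell = +2.14 V, n = 2.
Overall reaction: 2 Au⁺(aq) + Fe(s) → 2 Au(s) + Fe²⁺(aq); Q = [Fe²⁺]^1/[Au⁺]^2.
From E = E° − (0.0592/n) log Q: log Q = (E° − E)·n/0.0592 = (+2.14 − (+2.023))·2/0.0592 = 3.9527.
So 2·log[Au⁺] = 1·log(0.022) − log Q = -1.6576 − (3.9527) = -5.6103; log[Au⁺] = -5.6103 / 2 = -2.8051; [Au⁺] = 10^(-2.8051) ≈ 0.0016 M.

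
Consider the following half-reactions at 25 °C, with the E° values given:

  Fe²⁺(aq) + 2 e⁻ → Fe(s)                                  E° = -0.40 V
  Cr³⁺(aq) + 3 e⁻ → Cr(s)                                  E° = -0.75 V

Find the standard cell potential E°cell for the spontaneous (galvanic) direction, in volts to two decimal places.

The Fe²⁺/Fe couple has the higher reduction potential, so it is the cathode; Cr³⁺/Cr is oxidised at the anode.
E°cell = E°(cathode) − E°(anode) = (-0.40) − (-0.75) = +0.35 V.

+0.35 V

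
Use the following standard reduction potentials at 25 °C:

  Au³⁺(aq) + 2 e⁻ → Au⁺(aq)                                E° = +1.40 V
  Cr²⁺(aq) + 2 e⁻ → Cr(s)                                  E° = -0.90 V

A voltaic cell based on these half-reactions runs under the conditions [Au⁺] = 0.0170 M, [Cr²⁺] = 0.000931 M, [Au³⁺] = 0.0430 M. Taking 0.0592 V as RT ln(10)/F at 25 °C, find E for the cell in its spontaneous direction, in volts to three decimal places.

Au³⁺/Au⁺ is the cathode (higher E°), Cr²⁺/Cr the anode: E°cell = +1.40 − (-0.90) = +2.30 V, n = 2.
Overall: Au³⁺(aq) + Cr(s) → Au⁺(aq) + Cr²⁺(aq)
Q = [Au⁺]·[Cr²⁺] / ([Au³⁺]); log Q = -3.434.
E = E° − (0.0592/n) log Q = +2.30 − (0.0592/2)(-3.434) = +2.402 V.

+2.402 V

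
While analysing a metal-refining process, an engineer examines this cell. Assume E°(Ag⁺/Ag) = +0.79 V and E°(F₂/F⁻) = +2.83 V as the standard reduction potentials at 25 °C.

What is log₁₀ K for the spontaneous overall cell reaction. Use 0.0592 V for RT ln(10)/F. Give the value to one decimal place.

Cathode: F₂/F⁻; anode: Ag⁺/Ag. E°cell = +2.04 V, n = 2.
log K = nE°cell / 0.0592 = (2)(+2.04) / 0.0592 = 68.9.

68.9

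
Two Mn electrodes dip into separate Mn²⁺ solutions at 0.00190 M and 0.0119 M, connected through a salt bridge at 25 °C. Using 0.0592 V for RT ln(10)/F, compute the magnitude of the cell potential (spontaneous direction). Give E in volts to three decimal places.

For a concentration cell E°cell = 0. The 0.0119 M side is the cathode (reduction is favoured where [Mn²⁺] is higher).
With n = 2, E = −(0.0592/2) log([Mn²⁺]ₐₙ/[Mn²⁺]꜀ₐₜ) = −(0.0592/2) log(0.0019/0.0119) = −(0.0592/2)(-0.797) = +0.024 V.

+0.024 V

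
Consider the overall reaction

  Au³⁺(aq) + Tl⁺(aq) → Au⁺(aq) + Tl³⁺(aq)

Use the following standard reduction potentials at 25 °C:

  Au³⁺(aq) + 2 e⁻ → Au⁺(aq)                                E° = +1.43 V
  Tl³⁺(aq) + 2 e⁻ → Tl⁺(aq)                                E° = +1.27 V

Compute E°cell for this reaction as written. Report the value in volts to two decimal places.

The Au³⁺/Au⁺ couple has the higher reduction potential, so it is the cathode; Tl³⁺/Tl⁺ is oxidised at the anode.
E°cell = E°(cathode) − E°(anode) = (+1.43) − (+1.27) = +0.16 V.

+0.16 V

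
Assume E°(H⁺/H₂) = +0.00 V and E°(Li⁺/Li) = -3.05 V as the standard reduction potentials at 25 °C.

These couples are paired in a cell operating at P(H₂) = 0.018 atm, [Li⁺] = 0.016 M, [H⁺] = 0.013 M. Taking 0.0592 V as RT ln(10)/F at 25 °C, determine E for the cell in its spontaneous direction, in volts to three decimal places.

+3.096 V

H⁺/H₂ is the cathode (higher E°), Li⁺/Li the anode: E°cell = +0.00 − (-3.05) = +3.05 V, n = 2.
Overall: 2 H⁺(aq) + 2 Li(s) → H₂(g) + 2 Li⁺(aq)
Q = P(H₂)·[Li⁺]^2 / ([H⁺]^2); log Q = -1.564.
E = E° − (0.0592/n) log Q = +3.05 − (0.0592/2)(-1.564) = +3.096 V.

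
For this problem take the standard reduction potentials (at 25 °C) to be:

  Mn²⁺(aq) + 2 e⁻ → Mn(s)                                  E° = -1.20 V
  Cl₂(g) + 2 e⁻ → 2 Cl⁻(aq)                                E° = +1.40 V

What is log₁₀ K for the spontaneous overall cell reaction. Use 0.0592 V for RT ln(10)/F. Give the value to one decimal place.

87.8

Cathode: Cl₂/Cl⁻; anode: Mn²⁺/Mn. E°cell = +2.60 V, n = 2.
log K = nE°cell / 0.0592 = (2)(+2.60) / 0.0592 = 87.8.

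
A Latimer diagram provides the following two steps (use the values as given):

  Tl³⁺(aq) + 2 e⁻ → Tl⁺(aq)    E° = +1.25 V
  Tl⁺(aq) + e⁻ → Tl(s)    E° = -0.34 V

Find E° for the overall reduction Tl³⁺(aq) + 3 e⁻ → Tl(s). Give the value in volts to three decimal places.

+0.720 V

Standard free energies of sequential steps add: ΔG°₃ = ΔG°₁ + ΔG°₂, so n₃E°₃ = n₁E°₁ + n₂E°₂.
E°₃ = (2×+1.25 + 1×-0.34) / 3 = (+2.160) / 3 = +0.720 V.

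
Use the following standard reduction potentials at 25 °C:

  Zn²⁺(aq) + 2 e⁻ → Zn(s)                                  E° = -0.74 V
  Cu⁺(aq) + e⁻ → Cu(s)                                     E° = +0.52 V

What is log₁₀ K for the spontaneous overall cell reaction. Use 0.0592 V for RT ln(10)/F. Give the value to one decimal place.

Cathode: Cu⁺/Cu; anode: Zn²⁺/Zn. E°cell = +1.26 V, n = 2.
log K = nE°cell / 0.0592 = (2)(+1.26) / 0.0592 = 42.6.

42.6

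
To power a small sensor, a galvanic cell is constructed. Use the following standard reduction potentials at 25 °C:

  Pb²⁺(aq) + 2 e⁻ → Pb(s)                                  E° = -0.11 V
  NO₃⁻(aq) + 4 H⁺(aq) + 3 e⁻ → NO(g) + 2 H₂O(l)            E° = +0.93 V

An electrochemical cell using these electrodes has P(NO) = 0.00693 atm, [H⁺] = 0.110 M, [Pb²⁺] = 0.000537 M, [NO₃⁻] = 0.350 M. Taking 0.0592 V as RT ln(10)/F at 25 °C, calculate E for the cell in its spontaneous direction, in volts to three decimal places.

NO₃⁻/NO is the cathode (higher E°), Pb²⁺/Pb the anode: E°cell = +0.93 − (-0.11) = +1.04 V, n = 6.
Overall: 2 NO₃⁻(aq) + 8 H⁺(aq) + 3 Pb(s) → 2 NO(g) + 4 H₂O(l) + 3 Pb²⁺(aq)
Q = P(NO)^2·[Pb²⁺]^3 / ([NO₃⁻]^2·[H⁺]^8); log Q = -5.548.
E = E° − (0.0592/n) log Q = +1.04 − (0.0592/6)(-5.548) = +1.095 V.

+1.095 V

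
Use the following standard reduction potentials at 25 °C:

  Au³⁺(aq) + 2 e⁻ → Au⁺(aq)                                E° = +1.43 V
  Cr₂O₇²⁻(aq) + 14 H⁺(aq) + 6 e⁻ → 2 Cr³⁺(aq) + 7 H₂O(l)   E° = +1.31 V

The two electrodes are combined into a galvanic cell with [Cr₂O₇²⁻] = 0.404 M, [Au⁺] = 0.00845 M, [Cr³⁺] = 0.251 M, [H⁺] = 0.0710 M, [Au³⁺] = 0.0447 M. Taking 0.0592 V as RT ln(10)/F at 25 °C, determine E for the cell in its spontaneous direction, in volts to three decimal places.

Au³⁺/Au⁺ is the cathode (higher E°), Cr₂O₇²⁻/Cr³⁺ the anode: E°cell = +1.43 − (+1.31) = +0.12 V, n = 6.
Overall: 3 Au³⁺(aq) + 2 Cr³⁺(aq) + 7 H₂O(l) → 3 Au⁺(aq) + Cr₂O₇²⁻(aq) + 14 H⁺(aq)
Q = [Au⁺]^3·[Cr₂O₇²⁻]·[H⁺]^14 / ([Au³⁺]^3·[Cr³⁺]^2); log Q = -17.446.
E = E° − (0.0592/n) log Q = +0.12 − (0.0592/6)(-17.446) = +0.292 V.

+0.292 V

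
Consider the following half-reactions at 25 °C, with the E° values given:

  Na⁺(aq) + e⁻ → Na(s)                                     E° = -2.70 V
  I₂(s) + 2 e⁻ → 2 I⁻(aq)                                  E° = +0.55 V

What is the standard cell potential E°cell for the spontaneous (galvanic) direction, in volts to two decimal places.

The I₂/I⁻ couple has the higher reduction potential, so it is the cathode; Na⁺/Na is oxidised at the anode.
E°cell = E°(cathode) − E°(anode) = (+0.55) − (-2.70) = +3.25 V.

+3.25 V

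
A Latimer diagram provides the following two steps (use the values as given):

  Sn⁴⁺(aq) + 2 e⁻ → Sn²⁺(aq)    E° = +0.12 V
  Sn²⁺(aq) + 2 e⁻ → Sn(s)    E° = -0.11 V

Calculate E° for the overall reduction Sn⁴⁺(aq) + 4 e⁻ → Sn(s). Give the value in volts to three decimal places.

Standard free energies of sequential steps add: ΔG°₃ = ΔG°₁ + ΔG°₂, so n₃E°₃ = n₁E°₁ + n₂E°₂.
E°₃ = (2×+0.12 + 2×-0.11) / 4 = (+0.020) / 4 = +0.005 V.

+0.005 V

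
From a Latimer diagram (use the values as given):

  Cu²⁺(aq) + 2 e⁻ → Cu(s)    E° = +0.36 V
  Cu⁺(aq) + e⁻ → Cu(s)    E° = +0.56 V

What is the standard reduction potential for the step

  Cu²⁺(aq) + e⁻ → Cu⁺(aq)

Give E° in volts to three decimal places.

+0.160 V

Sequential free energies add, so n₃E°₃ = n₁E°₁ + n₂E°₂.
With n₃ = 2, and the known step contributing 1×(+0.56) V, the unknown satisfies 1·E° = 2×(+0.36) − 1×(+0.56) = +0.160.
E° = +0.160 / 1 = +0.160 V.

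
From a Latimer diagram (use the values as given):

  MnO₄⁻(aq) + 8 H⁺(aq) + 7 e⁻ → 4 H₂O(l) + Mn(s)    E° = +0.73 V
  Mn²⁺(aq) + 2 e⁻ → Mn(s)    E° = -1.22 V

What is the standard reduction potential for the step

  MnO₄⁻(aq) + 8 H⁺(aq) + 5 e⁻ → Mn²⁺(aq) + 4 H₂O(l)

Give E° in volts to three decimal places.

Sequential free energies add, so n₃E°₃ = n₁E°₁ + n₂E°₂.
With n₃ = 7, and the known step contributing 2×(-1.22) V, the unknown satisfies 5·E° = 7×(+0.73) − 2×(-1.22) = +7.550.
E° = +7.550 / 5 = +1.510 V.

+1.510 V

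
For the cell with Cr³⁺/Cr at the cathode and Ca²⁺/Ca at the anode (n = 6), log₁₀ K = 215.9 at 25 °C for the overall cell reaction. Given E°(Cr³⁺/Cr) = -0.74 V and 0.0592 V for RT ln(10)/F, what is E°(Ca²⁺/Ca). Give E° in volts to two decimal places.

E°cell = (0.0592/n)·log K = (0.0592/6)(215.9) = +2.130 V.
Since Cr³⁺/Cr is the cathode and Ca²⁺/Ca the anode, E°cell = E°(Cr³⁺/Cr) − E°(Ca²⁺/Ca).
So E°(Ca²⁺/Ca) = E°(Cr³⁺/Cr) − E°cell = (-0.74) − (+2.130) = -2.87 V.

-2.87 V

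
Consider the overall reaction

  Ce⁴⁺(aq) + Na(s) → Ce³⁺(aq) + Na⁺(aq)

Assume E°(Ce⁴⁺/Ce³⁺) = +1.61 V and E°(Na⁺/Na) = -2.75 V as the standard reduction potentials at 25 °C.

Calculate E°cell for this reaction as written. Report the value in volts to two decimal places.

+4.36 V

The Ce⁴⁺/Ce³⁺ couple has the higher reduction potential, so it is the cathode; Na⁺/Na is oxidised at the anode.
E°cell = E°(cathode) − E°(anode) = (+1.61) − (-2.75) = +4.36 V.
Since E°cell > 0, the reaction is spontaneous under standard conditions.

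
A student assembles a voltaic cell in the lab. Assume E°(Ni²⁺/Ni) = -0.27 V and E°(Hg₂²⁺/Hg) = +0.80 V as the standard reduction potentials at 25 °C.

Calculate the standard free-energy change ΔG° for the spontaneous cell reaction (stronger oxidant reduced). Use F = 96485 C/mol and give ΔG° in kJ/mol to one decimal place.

Hg₂²⁺/Hg (E° = +0.80 V) is the cathode; Ni²⁺/Ni (E° = -0.27 V) is the anode, so E°cell = +1.07 V.
Balancing electrons gives n = 2 (lcm of 2 and 2).
ΔG° = −nFE° = −(2)(96485)(+1.07) = -206,478 J = -206.5 kJ/mol.

-206.5 kJ/mol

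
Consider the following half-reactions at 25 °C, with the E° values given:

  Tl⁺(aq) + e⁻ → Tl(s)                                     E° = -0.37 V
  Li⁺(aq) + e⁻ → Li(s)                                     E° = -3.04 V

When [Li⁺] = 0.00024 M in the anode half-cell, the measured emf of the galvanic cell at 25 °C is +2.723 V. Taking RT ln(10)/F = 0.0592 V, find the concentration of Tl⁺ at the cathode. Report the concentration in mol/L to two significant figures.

0.0019 M

Tl⁺/Tl is the cathode, Li⁺/Li the anode: E°cell = +2.67 V, n = 1.
Overall reaction: Tl⁺(aq) + Li(s) → Tl(s) + Li⁺(aq); Q = [Li⁺]^1/[Tl⁺]^1.
From E = E° − (0.0592/n) log Q: log Q = (E° − E)·n/0.0592 = (+2.67 − (+2.723))·1/0.0592 = -0.8953.
So 1·log[Tl⁺] = 1·log(0.00024) − log Q = -3.6198 − (-0.8953) = -2.7245; [Tl⁺] = 10^(-2.7245) ≈ 0.0019 M.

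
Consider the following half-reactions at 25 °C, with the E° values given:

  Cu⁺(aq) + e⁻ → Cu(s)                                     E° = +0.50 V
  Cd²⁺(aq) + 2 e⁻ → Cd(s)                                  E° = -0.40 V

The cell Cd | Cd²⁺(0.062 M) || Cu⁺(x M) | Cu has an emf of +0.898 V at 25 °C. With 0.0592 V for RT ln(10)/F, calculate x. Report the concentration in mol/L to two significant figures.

Cu⁺/Cu is the cathode, Cd²⁺/Cd the anode: E°cell = +0.90 V, n = 2.
Overall reaction: 2 Cu⁺(aq) + Cd(s) → 2 Cu(s) + Cd²⁺(aq); Q = [Cd²⁺]^1/[Cu⁺]^2.
From E = E° − (0.0592/n) log Q: log Q = (E° − E)·n/0.0592 = (+0.90 − (+0.898))·2/0.0592 = 0.0676.
So 2·log[Cu⁺] = 1·log(0.062) − log Q = -1.2076 − (0.0676) = -1.2752; log[Cu⁺] = -1.2752 / 2 = -0.6376; [Cu⁺] = 10^(-0.6376) ≈ 0.23 M.

0.23 M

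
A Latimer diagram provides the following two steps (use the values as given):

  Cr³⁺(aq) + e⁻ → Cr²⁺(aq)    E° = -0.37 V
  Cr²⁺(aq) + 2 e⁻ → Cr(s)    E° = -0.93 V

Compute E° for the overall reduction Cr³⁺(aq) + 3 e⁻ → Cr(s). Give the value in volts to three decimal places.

-0.743 V

Standard free energies of sequential steps add: ΔG°₃ = ΔG°₁ + ΔG°₂, so n₃E°₃ = n₁E°₁ + n₂E°₂.
E°₃ = (1×-0.37 + 2×-0.93) / 3 = (-2.230) / 3 = -0.743 V.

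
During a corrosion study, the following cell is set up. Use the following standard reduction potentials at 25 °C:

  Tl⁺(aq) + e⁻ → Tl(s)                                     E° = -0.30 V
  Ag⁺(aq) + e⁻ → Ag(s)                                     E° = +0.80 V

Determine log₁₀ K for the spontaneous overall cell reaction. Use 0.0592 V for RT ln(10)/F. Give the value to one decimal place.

Cathode: Ag⁺/Ag; anode: Tl⁺/Tl. E°cell = +1.10 V, n = 1.
log K = nE°cell / 0.0592 = (1)(+1.10) / 0.0592 = 18.6.

18.6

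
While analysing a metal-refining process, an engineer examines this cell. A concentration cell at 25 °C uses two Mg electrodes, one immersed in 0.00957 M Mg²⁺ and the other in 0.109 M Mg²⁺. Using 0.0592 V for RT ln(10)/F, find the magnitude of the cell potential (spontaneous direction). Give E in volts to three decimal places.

+0.031 V

For a concentration cell E°cell = 0. The 0.109 M side is the cathode (reduction is favoured where [Mg²⁺] is higher).
With n = 2, E = −(0.0592/2) log([Mg²⁺]ₐₙ/[Mg²⁺]꜀ₐₜ) = −(0.0592/2) log(0.00957/0.109) = −(0.0592/2)(-1.057) = +0.031 V.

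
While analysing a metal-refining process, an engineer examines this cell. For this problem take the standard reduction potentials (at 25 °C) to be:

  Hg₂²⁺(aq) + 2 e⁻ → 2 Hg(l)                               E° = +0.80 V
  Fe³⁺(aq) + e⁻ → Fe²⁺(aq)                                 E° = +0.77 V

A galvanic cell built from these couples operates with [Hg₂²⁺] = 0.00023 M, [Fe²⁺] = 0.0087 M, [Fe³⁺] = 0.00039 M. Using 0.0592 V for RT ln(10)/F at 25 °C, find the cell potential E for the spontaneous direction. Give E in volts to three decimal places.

+0.002 V

Hg₂²⁺/Hg is the cathode (higher E°), Fe³⁺/Fe²⁺ the anode: E°cell = +0.80 − (+0.77) = +0.03 V, n = 2.
Overall: Hg₂²⁺(aq) + 2 Fe²⁺(aq) → 2 Hg(l) + 2 Fe³⁺(aq)
Q = [Fe³⁺]^2 / ([Hg₂²⁺]·[Fe²⁺]^2); log Q = 0.941.
E = E° − (0.0592/n) log Q = +0.03 − (0.0592/2)(0.941) = +0.002 V.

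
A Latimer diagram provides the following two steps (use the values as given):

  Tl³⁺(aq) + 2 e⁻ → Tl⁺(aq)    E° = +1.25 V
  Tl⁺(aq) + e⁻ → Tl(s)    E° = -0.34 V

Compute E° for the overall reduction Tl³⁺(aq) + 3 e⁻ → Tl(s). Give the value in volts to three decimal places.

+0.720 V

Adding the free-energy changes (−nFE°) of the two steps gives −n₃FE°₃ = −n₁FE°₁ − n₂FE°₂.
E°₃ = (2×+1.25 + 1×-0.34) / 3 = (+2.160) / 3 = +0.720 V.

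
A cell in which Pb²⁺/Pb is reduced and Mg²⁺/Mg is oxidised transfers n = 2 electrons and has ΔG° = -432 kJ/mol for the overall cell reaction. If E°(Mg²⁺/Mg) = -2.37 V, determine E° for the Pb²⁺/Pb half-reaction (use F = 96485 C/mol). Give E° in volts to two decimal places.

-0.13 V

E°cell = −ΔG°/(nF) = −(-432×10³)/((2)(96485)) = +2.239 V.
Since Pb²⁺/Pb is the cathode and Mg²⁺/Mg the anode, E°cell = E°(Pb²⁺/Pb) − E°(Mg²⁺/Mg).
So E°(Pb²⁺/Pb) = E°cell + E°(Mg²⁺/Mg) = +2.239 + (-2.37) = -0.13 V.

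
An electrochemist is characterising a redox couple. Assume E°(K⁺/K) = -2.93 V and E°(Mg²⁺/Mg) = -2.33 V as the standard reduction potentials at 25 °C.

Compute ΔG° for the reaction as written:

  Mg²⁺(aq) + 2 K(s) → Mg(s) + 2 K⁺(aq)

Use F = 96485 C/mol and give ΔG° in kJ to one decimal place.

-115.8 kJ

As written, Mg²⁺/Mg is reduced (cathode) and K⁺/K is oxidised (anode), so E°cell = (-2.33) − (-2.93) = +0.60 V.
Balancing electrons gives n = 2.
ΔG° = −nFE° = −(2)(96485)(+0.60) = -115,782 J = -115.8 kJ.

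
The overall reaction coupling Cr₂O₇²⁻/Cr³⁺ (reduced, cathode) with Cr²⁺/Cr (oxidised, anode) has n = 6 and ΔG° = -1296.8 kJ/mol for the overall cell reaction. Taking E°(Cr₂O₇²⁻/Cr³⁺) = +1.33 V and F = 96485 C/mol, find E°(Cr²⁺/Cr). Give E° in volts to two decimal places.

-0.91 V

E°cell = −ΔG°/(nF) = −(-1296.8×10³)/((6)(96485)) = +2.240 V.
Since Cr₂O₇²⁻/Cr³⁺ is the cathode and Cr²⁺/Cr the anode, E°cell = E°(Cr₂O₇²⁻/Cr³⁺) − E°(Cr²⁺/Cr).
So E°(Cr²⁺/Cr) = E°(Cr₂O₇²⁻/Cr³⁺) − E°cell = (+1.33) − (+2.240) = -0.91 V.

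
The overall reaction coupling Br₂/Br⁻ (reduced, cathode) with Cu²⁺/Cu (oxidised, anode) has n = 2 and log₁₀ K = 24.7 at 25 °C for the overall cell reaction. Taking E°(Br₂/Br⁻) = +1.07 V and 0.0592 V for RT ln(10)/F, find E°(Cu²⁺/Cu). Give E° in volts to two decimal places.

+0.34 V

E°cell = (0.0592/n)·log K = (0.0592/2)(24.7) = +0.731 V.
Since Br₂/Br⁻ is the cathode and Cu²⁺/Cu the anode, E°cell = E°(Br₂/Br⁻) − E°(Cu²⁺/Cu).
So E°(Cu²⁺/Cu) = E°(Br₂/Br⁻) − E°cell = (+1.07) − (+0.731) = +0.34 V.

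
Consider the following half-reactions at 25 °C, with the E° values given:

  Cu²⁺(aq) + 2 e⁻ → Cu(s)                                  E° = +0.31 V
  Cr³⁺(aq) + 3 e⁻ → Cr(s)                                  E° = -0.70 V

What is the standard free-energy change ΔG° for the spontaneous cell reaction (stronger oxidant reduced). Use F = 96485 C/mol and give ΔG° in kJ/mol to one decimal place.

-584.7 kJ/mol

Cu²⁺/Cu (E° = +0.31 V) is the cathode; Cr³⁺/Cr (E° = -0.70 V) is the anode, so E°cell = +1.01 V.
Balancing electrons gives n = 6 (lcm of 2 and 3).
ΔG° = −nFE° = −(6)(96485)(+1.01) = -584,699 J = -584.7 kJ/mol.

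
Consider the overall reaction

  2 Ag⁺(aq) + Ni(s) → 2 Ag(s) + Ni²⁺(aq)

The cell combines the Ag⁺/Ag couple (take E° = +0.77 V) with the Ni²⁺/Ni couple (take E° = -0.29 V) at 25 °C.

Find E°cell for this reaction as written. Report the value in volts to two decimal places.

+1.06 V

The Ag⁺/Ag couple has the higher reduction potential, so it is the cathode; Ni²⁺/Ni is oxidised at the anode.
E°cell = E°(cathode) − E°(anode) = (+0.77) − (-0.29) = +1.06 V.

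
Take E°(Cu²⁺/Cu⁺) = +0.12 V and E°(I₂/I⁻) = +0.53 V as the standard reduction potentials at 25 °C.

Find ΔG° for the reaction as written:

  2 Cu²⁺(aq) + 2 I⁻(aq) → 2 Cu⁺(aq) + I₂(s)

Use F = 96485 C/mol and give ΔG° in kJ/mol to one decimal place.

As written, Cu²⁺/Cu⁺ is reduced (cathode) and I₂/I⁻ is oxidised (anode), so E°cell = (+0.12) − (+0.53) = -0.41 V.
Balancing electrons gives n = 2.
ΔG° = −nFE° = −(2)(96485)(-0.41) = 79,118 J = +79.1 kJ/mol.

+79.1 kJ/mol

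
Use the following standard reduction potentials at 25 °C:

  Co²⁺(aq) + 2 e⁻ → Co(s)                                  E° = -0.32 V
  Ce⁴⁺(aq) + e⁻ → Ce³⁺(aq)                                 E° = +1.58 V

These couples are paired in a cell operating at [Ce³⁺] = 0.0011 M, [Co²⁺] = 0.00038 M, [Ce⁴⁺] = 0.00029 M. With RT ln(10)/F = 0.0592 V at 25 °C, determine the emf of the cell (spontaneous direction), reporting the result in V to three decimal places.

Ce⁴⁺/Ce³⁺ is the cathode (higher E°), Co²⁺/Co the anode: E°cell = +1.58 − (-0.32) = +1.90 V, n = 2.
Overall: 2 Ce⁴⁺(aq) + Co(s) → 2 Ce³⁺(aq) + Co²⁺(aq)
Q = [Ce³⁺]^2·[Co²⁺] / ([Ce⁴⁺]^2); log Q = -2.262.
E = E° − (0.0592/n) log Q = +1.90 − (0.0592/2)(-2.262) = +1.967 V.

+1.967 V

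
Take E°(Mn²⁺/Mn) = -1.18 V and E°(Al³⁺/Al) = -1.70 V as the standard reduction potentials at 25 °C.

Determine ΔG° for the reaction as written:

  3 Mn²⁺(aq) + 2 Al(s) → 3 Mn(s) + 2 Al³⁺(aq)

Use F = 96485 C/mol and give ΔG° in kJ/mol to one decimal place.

As written, Mn²⁺/Mn is reduced (cathode) and Al³⁺/Al is oxidised (anode), so E°cell = (-1.18) − (-1.70) = +0.52 V.
Balancing electrons gives n = 6.
ΔG° = −nFE° = −(6)(96485)(+0.52) = -301,033 J = -301.0 kJ/mol.

-301.0 kJ/mol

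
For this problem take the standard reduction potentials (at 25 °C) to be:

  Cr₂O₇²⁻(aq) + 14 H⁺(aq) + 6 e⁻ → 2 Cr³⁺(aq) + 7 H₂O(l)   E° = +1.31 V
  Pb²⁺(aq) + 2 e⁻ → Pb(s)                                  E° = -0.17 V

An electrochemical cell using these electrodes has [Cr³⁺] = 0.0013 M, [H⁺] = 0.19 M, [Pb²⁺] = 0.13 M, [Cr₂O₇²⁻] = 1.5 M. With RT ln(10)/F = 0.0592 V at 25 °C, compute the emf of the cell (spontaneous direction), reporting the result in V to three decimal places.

Cr₂O₇²⁻/Cr³⁺ is the cathode (higher E°), Pb²⁺/Pb the anode: E°cell = +1.31 − (-0.17) = +1.48 V, n = 6.
Overall: Cr₂O₇²⁻(aq) + 14 H⁺(aq) + 3 Pb(s) → 2 Cr³⁺(aq) + 7 H₂O(l) + 3 Pb²⁺(aq)
Q = [Cr³⁺]^2·[Pb²⁺]^3 / ([Cr₂O₇²⁻]·[H⁺]^14); log Q = 1.491.
E = E° − (0.0592/n) log Q = +1.48 − (0.0592/6)(1.491) = +1.465 V.

+1.465 V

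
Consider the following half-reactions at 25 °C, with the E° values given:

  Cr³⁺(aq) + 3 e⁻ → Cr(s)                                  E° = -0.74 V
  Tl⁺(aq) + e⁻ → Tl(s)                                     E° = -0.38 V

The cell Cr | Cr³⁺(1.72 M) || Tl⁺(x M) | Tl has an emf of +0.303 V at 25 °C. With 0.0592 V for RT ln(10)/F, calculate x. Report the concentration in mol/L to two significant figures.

Tl⁺/Tl is the cathode, Cr³⁺/Cr the anode: E°cell = +0.36 V, n = 3.
Overall reaction: 3 Tl⁺(aq) + Cr(s) → 3 Tl(s) + Cr³⁺(aq); Q = [Cr³⁺]^1/[Tl⁺]^3.
From E = E° − (0.0592/n) log Q: log Q = (E° − E)·n/0.0592 = (+0.36 − (+0.303))·3/0.0592 = 2.8885.
So 3·log[Tl⁺] = 1·log(1.72) − log Q = 0.2355 − (2.8885) = -2.6530; log[Tl⁺] = -2.6530 / 3 = -0.8843; [Tl⁺] = 10^(-0.8843) ≈ 0.13 M.

0.13 M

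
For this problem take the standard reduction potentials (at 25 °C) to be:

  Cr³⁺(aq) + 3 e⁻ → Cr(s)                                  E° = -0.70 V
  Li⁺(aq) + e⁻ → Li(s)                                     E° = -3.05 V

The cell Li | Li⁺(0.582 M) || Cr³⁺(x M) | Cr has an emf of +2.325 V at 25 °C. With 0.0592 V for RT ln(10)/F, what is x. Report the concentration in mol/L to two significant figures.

0.011 M

Cr³⁺/Cr is the cathode, Li⁺/Li the anode: E°cell = +2.35 V, n = 3.
Overall reaction: Cr³⁺(aq) + 3 Li(s) → Cr(s) + 3 Li⁺(aq); Q = [Li⁺]^3/[Cr³⁺]^1.
From E = E° − (0.0592/n) log Q: log Q = (E° − E)·n/0.0592 = (+2.35 − (+2.325))·3/0.0592 = 1.2669.
So 1·log[Cr³⁺] = 3·log(0.582) − log Q = -0.7052 − (1.2669) = -1.9721; [Cr³⁺] = 10^(-1.9721) ≈ 0.011 M.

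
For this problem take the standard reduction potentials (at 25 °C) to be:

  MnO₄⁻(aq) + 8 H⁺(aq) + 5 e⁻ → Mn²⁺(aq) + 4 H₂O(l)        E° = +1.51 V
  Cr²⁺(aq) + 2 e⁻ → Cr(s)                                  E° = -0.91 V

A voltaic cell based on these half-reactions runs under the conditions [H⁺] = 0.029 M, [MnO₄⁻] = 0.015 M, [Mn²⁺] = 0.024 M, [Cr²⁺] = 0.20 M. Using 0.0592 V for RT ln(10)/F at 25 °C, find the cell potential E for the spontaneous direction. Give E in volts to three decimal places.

+2.293 V

MnO₄⁻/Mn²⁺ is the cathode (higher E°), Cr²⁺/Cr the anode: E°cell = +1.51 − (-0.91) = +2.42 V, n = 10.
Overall: 2 MnO₄⁻(aq) + 16 H⁺(aq) + 5 Cr(s) → 2 Mn²⁺(aq) + 8 H₂O(l) + 5 Cr²⁺(aq)
Q = [Mn²⁺]^2·[Cr²⁺]^5 / ([MnO₄⁻]^2·[H⁺]^16); log Q = 21.515.
E = E° − (0.0592/n) log Q = +2.42 − (0.0592/10)(21.515) = +2.293 V.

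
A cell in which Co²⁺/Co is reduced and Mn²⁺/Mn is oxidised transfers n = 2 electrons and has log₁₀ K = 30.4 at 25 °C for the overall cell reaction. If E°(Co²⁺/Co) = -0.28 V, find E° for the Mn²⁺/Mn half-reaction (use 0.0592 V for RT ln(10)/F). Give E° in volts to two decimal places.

E°cell = (0.0592/n)·log K = (0.0592/2)(30.4) = +0.900 V.
Since Co²⁺/Co is the cathode and Mn²⁺/Mn the anode, E°cell = E°(Co²⁺/Co) − E°(Mn²⁺/Mn).
So E°(Mn²⁺/Mn) = E°(Co²⁺/Co) − E°cell = (-0.28) − (+0.900) = -1.18 V.

-1.18 V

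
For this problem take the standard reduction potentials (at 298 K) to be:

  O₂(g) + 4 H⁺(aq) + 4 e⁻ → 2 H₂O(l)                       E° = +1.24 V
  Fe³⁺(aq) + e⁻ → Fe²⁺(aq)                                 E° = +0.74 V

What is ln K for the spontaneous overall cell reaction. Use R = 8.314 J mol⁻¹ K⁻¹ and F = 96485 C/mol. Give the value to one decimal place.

Cathode: O₂/H₂O; anode: Fe³⁺/Fe²⁺. E°cell = (+1.24) − (+0.74) = +0.50 V, with n = 4.
ΔG° = −nFE° = −RT ln K, so ln K = nFE°/(RT) = (4)(96485)(+0.50) / ((8.314)(298)) = 77.887.

77.9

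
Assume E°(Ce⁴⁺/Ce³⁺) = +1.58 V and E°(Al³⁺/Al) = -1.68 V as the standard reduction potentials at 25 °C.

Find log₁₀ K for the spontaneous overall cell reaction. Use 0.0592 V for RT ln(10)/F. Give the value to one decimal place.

165.2

Cathode: Ce⁴⁺/Ce³⁺; anode: Al³⁺/Al. E°cell = +3.26 V, n = 3.
log K = nE°cell / 0.0592 = (3)(+3.26) / 0.0592 = 165.2.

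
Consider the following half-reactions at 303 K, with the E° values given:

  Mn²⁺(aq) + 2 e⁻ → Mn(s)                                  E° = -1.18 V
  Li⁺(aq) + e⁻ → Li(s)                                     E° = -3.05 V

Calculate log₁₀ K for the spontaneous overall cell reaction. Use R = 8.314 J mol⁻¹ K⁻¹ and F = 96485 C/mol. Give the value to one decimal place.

Cathode: Mn²⁺/Mn; anode: Li⁺/Li. E°cell = (-1.18) − (-3.05) = +1.87 V, with n = 2.
ΔG° = −nFE° = −RT ln K, so ln K = nFE°/(RT) = (2)(96485)(+1.87) / ((8.314)(303)) = 143.245.
log₁₀ K = 143.245 / ln 10 = 62.2.

62.2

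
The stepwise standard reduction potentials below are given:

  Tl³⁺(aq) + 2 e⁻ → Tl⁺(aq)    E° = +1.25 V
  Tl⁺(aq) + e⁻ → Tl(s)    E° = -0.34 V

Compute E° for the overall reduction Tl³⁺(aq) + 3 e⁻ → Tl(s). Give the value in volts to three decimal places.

+0.720 V

Since ΔG° = −nFE° is additive over sequential reductions, n₃E°₃ = n₁E°₁ + n₂E°₂.
E°₃ = (2×+1.25 + 1×-0.34) / 3 = (+2.160) / 3 = +0.720 V.
Simply averaging or adding the two E° values would be wrong; the electron-weighted sum is required.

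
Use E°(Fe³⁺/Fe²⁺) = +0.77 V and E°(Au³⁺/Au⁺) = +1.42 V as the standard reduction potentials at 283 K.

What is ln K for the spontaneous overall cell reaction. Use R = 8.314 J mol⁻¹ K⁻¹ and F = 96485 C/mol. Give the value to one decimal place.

53.3

Cathode: Au³⁺/Au⁺; anode: Fe³⁺/Fe²⁺. E°cell = (+1.42) − (+0.77) = +0.65 V, with n = 2.
ΔG° = −nFE° = −RT ln K, so ln K = nFE°/(RT) = (2)(96485)(+0.65) / ((8.314)(283)) = 53.310.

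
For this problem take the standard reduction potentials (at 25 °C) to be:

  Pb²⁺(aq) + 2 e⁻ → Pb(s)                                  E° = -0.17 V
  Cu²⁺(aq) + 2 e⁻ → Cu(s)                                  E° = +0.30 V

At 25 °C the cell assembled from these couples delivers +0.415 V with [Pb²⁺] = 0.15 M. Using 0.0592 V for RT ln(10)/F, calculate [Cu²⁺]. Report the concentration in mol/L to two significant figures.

Cu²⁺/Cu is the cathode, Pb²⁺/Pb the anode: E°cell = +0.47 V, n = 2.
Overall reaction: Cu²⁺(aq) + Pb(s) → Cu(s) + Pb²⁺(aq); Q = [Pb²⁺]^1/[Cu²⁺]^1.
From E = E° − (0.0592/n) log Q: log Q = (E° − E)·n/0.0592 = (+0.47 − (+0.415))·2/0.0592 = 1.8581.
So 1·log[Cu²⁺] = 1·log(0.15) − log Q = -0.8239 − (1.8581) = -2.6820; [Cu²⁺] = 10^(-2.6820) ≈ 0.0021 M.

0.0021 M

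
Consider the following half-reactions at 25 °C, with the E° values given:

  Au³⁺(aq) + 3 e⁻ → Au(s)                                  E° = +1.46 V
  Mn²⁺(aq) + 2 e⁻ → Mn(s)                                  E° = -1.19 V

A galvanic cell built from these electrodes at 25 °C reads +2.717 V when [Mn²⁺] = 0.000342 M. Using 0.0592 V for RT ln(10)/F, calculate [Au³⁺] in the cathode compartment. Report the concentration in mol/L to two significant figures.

0.016 M

Au³⁺/Au is the cathode, Mn²⁺/Mn the anode: E°cell = +2.65 V, n = 6.
Overall reaction: 2 Au³⁺(aq) + 3 Mn(s) → 2 Au(s) + 3 Mn²⁺(aq); Q = [Mn²⁺]^3/[Au³⁺]^2.
From E = E° − (0.0592/n) log Q: log Q = (E° − E)·n/0.0592 = (+2.65 − (+2.717))·6/0.0592 = -6.7905.
So 2·log[Au³⁺] = 3·log(0.000342) − log Q = -10.3979 − (-6.7905) = -3.6074; log[Au³⁺] = -3.6074 / 2 = -1.8037; [Au³⁺] = 10^(-1.8037) ≈ 0.016 M.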